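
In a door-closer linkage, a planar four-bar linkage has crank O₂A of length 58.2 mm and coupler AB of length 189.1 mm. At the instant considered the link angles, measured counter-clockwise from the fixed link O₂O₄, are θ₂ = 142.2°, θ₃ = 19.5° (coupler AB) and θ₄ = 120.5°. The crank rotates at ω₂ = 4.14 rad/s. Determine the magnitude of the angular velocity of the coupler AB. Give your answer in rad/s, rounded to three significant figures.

ω₂ = 4.14 rad/s
Differentiating the loop-closure r₂e^{iθ₂}+r₃e^{iθ₃}=r₁+r₄e^{iθ₄} gives r₂ω₂e^{iθ₂}+r₃ω₃e^{iθ₃}=r₄ω₄e^{iθ₄}.
Eliminating the other unknown: ω₃ = r₂ω₂ sin(θ₄−θ₂) / [r₃ sin(θ₃−θ₄)].
Numerator sine = -0.36975; denominator sine = -0.98163.
Result = 0.0582·4.14·(-0.36975) / (0.1891·(-0.98163)) = +0.47994 rad/s; magnitude 0.47994 rad/s.

0.480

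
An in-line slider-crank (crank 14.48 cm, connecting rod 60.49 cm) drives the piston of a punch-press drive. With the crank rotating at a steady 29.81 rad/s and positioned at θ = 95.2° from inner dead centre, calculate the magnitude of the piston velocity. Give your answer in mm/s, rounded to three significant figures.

4200

ω = 29.81 rad/s
For an in-line slider-crank, x = r cosθ + √(L² − r² sin²θ), so v = −rω sinθ·[1 + r cosθ/√(L² − r² sin²θ)].
With r = 0.1448 m, L = 0.6049 m, θ = 95.2°: √(L² − r² sin²θ) = 0.58746 m.
v = −0.1448·29.81·0.99588·[1 + 0.1448·-0.09063/0.58746] = -4.2027 m/s.
|v| = 4.2027 m/s = 4202.7 mm/s.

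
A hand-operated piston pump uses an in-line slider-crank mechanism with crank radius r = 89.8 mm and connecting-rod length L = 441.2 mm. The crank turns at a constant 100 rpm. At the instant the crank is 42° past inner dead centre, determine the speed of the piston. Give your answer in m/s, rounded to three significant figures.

0.725

ω = 2π·100/60 = 10.47 rad/s
For an in-line slider-crank, x = r cosθ + √(L² − r² sin²θ), so v = −rω sinθ·[1 + r cosθ/√(L² − r² sin²θ)].
With r = 0.0898 m, L = 0.4412 m, θ = 42°: √(L² − r² sin²θ) = 0.43709 m.
v = −0.0898·10.47·0.66913·[1 + 0.0898·0.74314/0.43709] = -0.72531 m/s.
|v| = 0.72531 m/s.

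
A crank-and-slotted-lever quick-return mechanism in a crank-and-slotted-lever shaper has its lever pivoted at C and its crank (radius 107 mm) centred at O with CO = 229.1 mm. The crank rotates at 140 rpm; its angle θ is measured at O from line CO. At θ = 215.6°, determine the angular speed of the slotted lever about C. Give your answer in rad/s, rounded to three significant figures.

5.17

ω = 14.66 rad/s (from 140 rpm).
Crank pin A relative to C: A = (d + r cosθ, r sinθ); lever angle φ = atan2(r sinθ, d + r cosθ).
Differentiating tanφ: φ̇ = rω(d cosθ + r)/(d² + r² + 2dr cosθ).
d² + r² + 2dr cosθ = |CA|² = 0.0240716 m²;  d cosθ + r = -0.079281 m.
|ω_lever| = |0.107·14.66·-0.079281| / 0.0240716 = 5.1666 rad/s.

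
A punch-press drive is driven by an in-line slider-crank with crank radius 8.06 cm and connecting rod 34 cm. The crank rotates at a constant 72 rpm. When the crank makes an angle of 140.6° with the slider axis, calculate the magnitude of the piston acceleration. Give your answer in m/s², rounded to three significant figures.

ω = 2π·72/60 = 7.54 rad/s
x(θ) = r cosθ + √(L² − r² sin²θ); with ω constant, a = ω²·d²x/dθ².
d²x/dθ² = −r cosθ − r²(cos2θ)/√u − r⁴ sin²2θ/(4u^{3/2}),  u = L² − r² sin²θ = 0.112983 m².
Substituting r = 0.0806 m, L = 0.34 m, θ = 140.6°: d²x/dθ² = +0.058261 m.
a = ω²·d²x/dθ² = (7.54)²·(+0.058261) = +3.3121 m/s²;  |a| = 3.3121 m/s².

3.31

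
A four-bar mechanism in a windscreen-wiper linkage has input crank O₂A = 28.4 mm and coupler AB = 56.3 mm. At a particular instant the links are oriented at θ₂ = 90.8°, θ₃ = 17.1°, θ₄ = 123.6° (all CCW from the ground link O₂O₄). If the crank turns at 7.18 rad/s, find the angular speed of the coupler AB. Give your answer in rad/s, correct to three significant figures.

2.05

ω₂ = 7.18 rad/s
Differentiating the loop-closure r₂e^{iθ₂}+r₃e^{iθ₃}=r₁+r₄e^{iθ₄} gives r₂ω₂e^{iθ₂}+r₃ω₃e^{iθ₃}=r₄ω₄e^{iθ₄}.
Eliminating the other unknown: ω₃ = r₂ω₂ sin(θ₄−θ₂) / [r₃ sin(θ₃−θ₄)].
Numerator sine = +0.54171; denominator sine = -0.95882.
Result = 0.0284·7.18·(+0.54171) / (0.0563·(-0.95882)) = -2.0463 rad/s; magnitude 2.0463 rad/s.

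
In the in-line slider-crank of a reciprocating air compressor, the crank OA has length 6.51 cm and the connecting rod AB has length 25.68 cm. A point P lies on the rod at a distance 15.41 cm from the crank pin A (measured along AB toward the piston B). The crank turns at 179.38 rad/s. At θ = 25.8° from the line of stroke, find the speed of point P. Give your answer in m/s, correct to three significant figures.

ω = 179.4 rad/s.  Crank-pin speed |V_A| = rω = 11.678 m/s, perpendicular to OA.
Rod angle: sinφ = −(r/L) sinθ ⇒ φ = -6.335°; ω_rod = −rω cosθ/√(L²−r²sin²θ) = -41.192 rad/s.
V_P = V_A + ω_rod × AP, with AP = 0.1541 m along the rod.
Components: V_Px = −rω sinθ − a·ω_rod·sinφ = -5.7828 m/s;  V_Py = rω cosθ + a·ω_rod·cosφ = +4.2046 m/s.
|V_P| = √(V_Px² + V_Py²) = 7.1498 m/s.

7.15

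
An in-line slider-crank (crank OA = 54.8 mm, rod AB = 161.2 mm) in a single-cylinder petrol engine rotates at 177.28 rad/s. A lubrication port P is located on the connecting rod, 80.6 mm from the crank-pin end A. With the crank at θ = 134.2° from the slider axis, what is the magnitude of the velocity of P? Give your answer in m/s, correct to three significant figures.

ω = 177.3 rad/s.  Crank-pin speed |V_A| = rω = 9.7149 m/s, perpendicular to OA.
Rod angle: sinφ = −(r/L) sinθ ⇒ φ = -14.106°; ω_rod = −rω cosθ/√(L²−r²sin²θ) = +43.322 rad/s.
V_P = V_A + ω_rod × AP, with AP = 0.0806 m along the rod.
Components: V_Px = −rω sinθ − a·ω_rod·sinφ = -6.1138 m/s;  V_Py = rω cosθ + a·ω_rod·cosφ = -3.3865 m/s.
|V_P| = √(V_Px² + V_Py²) = 6.989 m/s.

6.99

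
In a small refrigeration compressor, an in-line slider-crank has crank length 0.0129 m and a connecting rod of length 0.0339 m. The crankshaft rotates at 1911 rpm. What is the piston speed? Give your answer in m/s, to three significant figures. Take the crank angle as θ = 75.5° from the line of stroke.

2.76

ω = 2π·1911/60 = 200.1 rad/s
For an in-line slider-crank, x = r cosθ + √(L² − r² sin²θ), so v = −rω sinθ·[1 + r cosθ/√(L² − r² sin²θ)].
With r = 0.0129 m, L = 0.0339 m, θ = 75.5°: √(L² − r² sin²θ) = 0.031516 m.
v = −0.0129·200.1·0.96815·[1 + 0.0129·0.25038/0.031516] = -2.7555 m/s.
|v| = 2.7555 m/s.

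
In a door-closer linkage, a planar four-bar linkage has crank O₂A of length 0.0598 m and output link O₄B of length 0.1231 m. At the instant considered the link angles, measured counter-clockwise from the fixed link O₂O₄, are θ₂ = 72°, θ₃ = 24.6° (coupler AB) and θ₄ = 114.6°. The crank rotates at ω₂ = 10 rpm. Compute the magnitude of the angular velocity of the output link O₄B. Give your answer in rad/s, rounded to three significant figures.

0.374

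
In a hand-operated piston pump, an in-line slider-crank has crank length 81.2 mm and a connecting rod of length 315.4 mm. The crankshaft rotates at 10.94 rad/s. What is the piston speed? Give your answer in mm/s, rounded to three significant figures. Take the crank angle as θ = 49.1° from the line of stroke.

787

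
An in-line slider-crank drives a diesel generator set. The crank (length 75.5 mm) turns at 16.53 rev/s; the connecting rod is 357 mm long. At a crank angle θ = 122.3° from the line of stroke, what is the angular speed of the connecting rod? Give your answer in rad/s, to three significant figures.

ω = 103.9 rad/s (converted from 16.53 rev/s).
The rod makes angle φ with the slider axis where L sinφ = r sinθ; differentiating, L cosφ·φ̇ = r ω cosθ.
L cosφ = √(L² − r² sin²θ) = 0.35125 m.
|ω_rod| = r ω |cosθ| / √(L² − r² sin²θ) = 0.0755·103.9·0.53435/0.35125 = 11.929 rad/s.

11.9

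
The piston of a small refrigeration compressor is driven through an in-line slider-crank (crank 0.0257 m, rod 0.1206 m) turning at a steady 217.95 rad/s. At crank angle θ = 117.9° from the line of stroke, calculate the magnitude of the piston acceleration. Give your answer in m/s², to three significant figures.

718

ω = 217.9 rad/s
x(θ) = r cosθ + √(L² − r² sin²θ); with ω constant, a = ω²·d²x/dθ².
d²x/dθ² = −r cosθ − r²(cos2θ)/√u − r⁴ sin²2θ/(4u^{3/2}),  u = L² − r² sin²θ = 0.0140285 m².
Substituting r = 0.0257 m, L = 0.1206 m, θ = 117.9°: d²x/dθ² = +0.015115 m.
a = ω²·d²x/dθ² = (217.9)²·(+0.015115) = +718.01 m/s²;  |a| = 718.01 m/s².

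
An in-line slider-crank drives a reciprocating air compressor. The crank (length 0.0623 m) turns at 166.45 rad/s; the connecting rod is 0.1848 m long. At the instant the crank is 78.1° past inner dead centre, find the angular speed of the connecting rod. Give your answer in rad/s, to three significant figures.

ω = 166.4 rad/s
The rod makes angle φ with the slider axis where L sinφ = r sinθ; differentiating, L cosφ·φ̇ = r ω cosθ.
L cosφ = √(L² − r² sin²θ) = 0.17446 m.
|ω_rod| = r ω |cosθ| / √(L² − r² sin²θ) = 0.0623·166.4·0.20620/0.17446 = 12.257 rad/s.

12.3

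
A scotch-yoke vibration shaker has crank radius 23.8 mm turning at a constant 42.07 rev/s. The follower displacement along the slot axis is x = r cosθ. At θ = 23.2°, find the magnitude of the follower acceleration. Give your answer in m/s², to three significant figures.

1530

ω = 264.3 rad/s (from 42.07 rev/s).
x = r cosθ ⇒ ẍ = −rω² cosθ (ω constant).
|a| = rω²|cosθ| = 0.0238·(264.3)²·|cos 23.2°| = 1528.5 m/s².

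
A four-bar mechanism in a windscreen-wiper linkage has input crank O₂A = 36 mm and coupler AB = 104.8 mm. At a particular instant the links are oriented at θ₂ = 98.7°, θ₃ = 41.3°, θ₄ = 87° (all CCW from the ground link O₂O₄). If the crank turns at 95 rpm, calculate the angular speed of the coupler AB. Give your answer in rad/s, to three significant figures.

ω₂ = 9.948 rad/s (from 95 rpm).
Differentiating the loop-closure r₂e^{iθ₂}+r₃e^{iθ₃}=r₁+r₄e^{iθ₄} gives r₂ω₂e^{iθ₂}+r₃ω₃e^{iθ₃}=r₄ω₄e^{iθ₄}.
Eliminating the other unknown: ω₃ = r₂ω₂ sin(θ₄−θ₂) / [r₃ sin(θ₃−θ₄)].
Numerator sine = -0.20279; denominator sine = -0.71569.
Result = 0.036·9.948·(-0.20279) / (0.1048·(-0.71569)) = +0.96829 rad/s; magnitude 0.96829 rad/s.

0.968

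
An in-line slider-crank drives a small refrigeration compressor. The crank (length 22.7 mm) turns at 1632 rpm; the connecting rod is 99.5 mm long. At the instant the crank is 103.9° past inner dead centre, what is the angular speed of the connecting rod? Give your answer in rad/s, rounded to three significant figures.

9.60

ω = 170.9 rad/s (converted from 1632 rpm).
The rod makes angle φ with the slider axis where L sinφ = r sinθ; differentiating, L cosφ·φ̇ = r ω cosθ.
L cosφ = √(L² − r² sin²θ) = 0.097029 m.
|ω_rod| = r ω |cosθ| / √(L² − r² sin²θ) = 0.0227·170.9·0.24023/0.097029 = 9.605 rad/s.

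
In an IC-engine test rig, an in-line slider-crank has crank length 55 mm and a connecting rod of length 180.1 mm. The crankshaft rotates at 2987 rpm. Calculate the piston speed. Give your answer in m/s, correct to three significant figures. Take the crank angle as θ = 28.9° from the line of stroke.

ω = 2π·2987/60 = 312.8 rad/s
For an in-line slider-crank, x = r cosθ + √(L² − r² sin²θ), so v = −rω sinθ·[1 + r cosθ/√(L² − r² sin²θ)].
With r = 0.055 m, L = 0.1801 m, θ = 28.9°: √(L² − r² sin²θ) = 0.17813 m.
v = −0.055·312.8·0.48328·[1 + 0.055·0.87546/0.17813] = -10.562 m/s.
|v| = 10.562 m/s.

10.6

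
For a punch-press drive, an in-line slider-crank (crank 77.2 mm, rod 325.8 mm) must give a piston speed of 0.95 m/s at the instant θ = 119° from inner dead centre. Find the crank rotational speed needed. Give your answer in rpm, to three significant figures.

For an in-line slider-crank, |v_piston| = rω|sinθ|·[1 + r cosθ/√(L² − r² sin²θ)].
With r = 0.0772 m, L = 0.3258 m, θ = 119°: the bracketed kinematic factor |dx/dθ| = 0.059592 m.
ω = v/|dx/dθ| = 0.95/0.059592 = 15.942 rad/s.
N = 60ω/(2π) = 152.23 rpm.

152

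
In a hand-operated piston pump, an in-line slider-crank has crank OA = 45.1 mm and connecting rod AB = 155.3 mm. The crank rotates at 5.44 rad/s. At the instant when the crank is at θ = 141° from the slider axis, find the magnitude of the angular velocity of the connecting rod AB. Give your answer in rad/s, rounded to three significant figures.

1.25

ω = 5.44 rad/s
The rod makes angle φ with the slider axis where L sinφ = r sinθ; differentiating, L cosφ·φ̇ = r ω cosθ.
L cosφ = √(L² − r² sin²θ) = 0.15268 m.
|ω_rod| = r ω |cosθ| / √(L² − r² sin²θ) = 0.0451·5.44·0.77715/0.15268 = 1.2488 rad/s.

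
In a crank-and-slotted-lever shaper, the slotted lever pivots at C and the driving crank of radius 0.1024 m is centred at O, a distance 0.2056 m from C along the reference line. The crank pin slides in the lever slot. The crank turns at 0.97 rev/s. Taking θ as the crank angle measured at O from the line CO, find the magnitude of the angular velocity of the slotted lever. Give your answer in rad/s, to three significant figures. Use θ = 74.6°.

1.53

ω = 6.095 rad/s (from 0.97 rev/s).
Crank pin A relative to C: A = (d + r cosθ, r sinθ); lever angle φ = atan2(r sinθ, d + r cosθ).
Differentiating tanφ: φ̇ = rω(d cosθ + r)/(d² + r² + 2dr cosθ).
d² + r² + 2dr cosθ = |CA|² = 0.0639389 m²;  d cosθ + r = +0.157 m.
|ω_lever| = |0.1024·6.095·+0.157| / 0.0639389 = 1.5324 rad/s.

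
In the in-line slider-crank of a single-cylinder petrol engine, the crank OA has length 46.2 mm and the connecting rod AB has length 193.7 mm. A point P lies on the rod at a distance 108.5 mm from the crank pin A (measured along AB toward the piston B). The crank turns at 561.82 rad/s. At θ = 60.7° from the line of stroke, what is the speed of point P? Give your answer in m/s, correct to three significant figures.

24.8

ω = 561.8 rad/s.  Crank-pin speed |V_A| = rω = 25.956 m/s, perpendicular to OA.
Rod angle: sinφ = −(r/L) sinθ ⇒ φ = -12.005°; ω_rod = −rω cosθ/√(L²−r²sin²θ) = -67.044 rad/s.
V_P = V_A + ω_rod × AP, with AP = 0.1085 m along the rod.
Components: V_Px = −rω sinθ − a·ω_rod·sinφ = -24.149 m/s;  V_Py = rω cosθ + a·ω_rod·cosφ = +5.5872 m/s.
|V_P| = √(V_Px² + V_Py²) = 24.786 m/s.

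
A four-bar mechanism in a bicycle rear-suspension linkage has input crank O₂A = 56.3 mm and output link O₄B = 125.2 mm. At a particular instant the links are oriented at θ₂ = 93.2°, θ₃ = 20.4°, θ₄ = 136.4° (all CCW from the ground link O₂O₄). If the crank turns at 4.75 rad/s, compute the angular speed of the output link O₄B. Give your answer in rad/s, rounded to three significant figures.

2.27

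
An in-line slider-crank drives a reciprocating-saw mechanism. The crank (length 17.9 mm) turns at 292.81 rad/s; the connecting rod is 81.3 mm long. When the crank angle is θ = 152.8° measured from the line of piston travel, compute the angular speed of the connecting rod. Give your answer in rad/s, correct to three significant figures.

ω = 292.8 rad/s
The rod makes angle φ with the slider axis where L sinφ = r sinθ; differentiating, L cosφ·φ̇ = r ω cosθ.
L cosφ = √(L² − r² sin²θ) = 0.080887 m.
|ω_rod| = r ω |cosθ| / √(L² − r² sin²θ) = 0.0179·292.8·0.88942/0.080887 = 57.632 rad/s.

57.6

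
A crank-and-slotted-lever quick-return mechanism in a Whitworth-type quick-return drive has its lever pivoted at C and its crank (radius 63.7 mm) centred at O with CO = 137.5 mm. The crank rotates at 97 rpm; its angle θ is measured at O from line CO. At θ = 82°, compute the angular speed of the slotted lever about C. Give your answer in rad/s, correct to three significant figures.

2.11

ω = 10.16 rad/s (from 97 rpm).
Crank pin A relative to C: A = (d + r cosθ, r sinθ); lever angle φ = atan2(r sinθ, d + r cosθ).
Differentiating tanφ: φ̇ = rω(d cosθ + r)/(d² + r² + 2dr cosθ).
d² + r² + 2dr cosθ = |CA|² = 0.0254019 m²;  d cosθ + r = +0.082836 m.
|ω_lever| = |0.0637·10.16·+0.082836| / 0.0254019 = 2.1101 rad/s.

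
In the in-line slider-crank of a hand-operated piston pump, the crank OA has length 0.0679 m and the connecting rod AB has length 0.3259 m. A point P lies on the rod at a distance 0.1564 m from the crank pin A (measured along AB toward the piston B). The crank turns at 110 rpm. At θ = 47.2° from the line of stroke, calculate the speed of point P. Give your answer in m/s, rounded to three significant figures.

ω = 11.52 rad/s.  Crank-pin speed |V_A| = rω = 0.78215 m/s, perpendicular to OA.
Rod angle: sinφ = −(r/L) sinθ ⇒ φ = -8.793°; ω_rod = −rω cosθ/√(L²−r²sin²θ) = -1.65 rad/s.
V_P = V_A + ω_rod × AP, with AP = 0.1564 m along the rod.
Components: V_Px = −rω sinθ − a·ω_rod·sinφ = -0.61334 m/s;  V_Py = rω cosθ + a·ω_rod·cosφ = +0.27639 m/s.
|V_P| = √(V_Px² + V_Py²) = 0.67274 m/s.

0.673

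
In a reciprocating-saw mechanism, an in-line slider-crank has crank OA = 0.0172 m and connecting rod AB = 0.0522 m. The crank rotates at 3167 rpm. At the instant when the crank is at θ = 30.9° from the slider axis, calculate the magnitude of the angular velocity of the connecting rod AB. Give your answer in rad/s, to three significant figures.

ω = 331.6 rad/s (converted from 3167 rpm).
The rod makes angle φ with the slider axis where L sinφ = r sinθ; differentiating, L cosφ·φ̇ = r ω cosθ.
L cosφ = √(L² − r² sin²θ) = 0.051447 m.
|ω_rod| = r ω |cosθ| / √(L² − r² sin²θ) = 0.0172·331.6·0.85806/0.051447 = 95.14 rad/s.

95.1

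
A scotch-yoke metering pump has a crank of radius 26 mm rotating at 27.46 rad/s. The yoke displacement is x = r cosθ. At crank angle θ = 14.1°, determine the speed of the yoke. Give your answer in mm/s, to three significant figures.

174

ω = 27.46 rad/s
x = r cosθ ⇒ ẋ = −rω sinθ.
|v| = rω|sinθ| = 0.026·27.46·|sin 14.1°| = 0.17393 m/s = 173.93 mm/s.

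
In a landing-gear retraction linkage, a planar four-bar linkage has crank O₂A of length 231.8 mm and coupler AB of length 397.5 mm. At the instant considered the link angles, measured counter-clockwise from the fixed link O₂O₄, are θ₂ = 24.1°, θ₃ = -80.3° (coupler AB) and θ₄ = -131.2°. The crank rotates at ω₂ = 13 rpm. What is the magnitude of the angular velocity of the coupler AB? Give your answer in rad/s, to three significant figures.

0.427

ω₂ = 1.361 rad/s (from 13 rpm).
Differentiating the loop-closure r₂e^{iθ₂}+r₃e^{iθ₃}=r₁+r₄e^{iθ₄} gives r₂ω₂e^{iθ₂}+r₃ω₃e^{iθ₃}=r₄ω₄e^{iθ₄}.
Eliminating the other unknown: ω₃ = r₂ω₂ sin(θ₄−θ₂) / [r₃ sin(θ₃−θ₄)].
Numerator sine = -0.41787; denominator sine = +0.77605.
Result = 0.2318·1.361·(-0.41787) / (0.3975·(+0.77605)) = -0.42746 rad/s; magnitude 0.42746 rad/s.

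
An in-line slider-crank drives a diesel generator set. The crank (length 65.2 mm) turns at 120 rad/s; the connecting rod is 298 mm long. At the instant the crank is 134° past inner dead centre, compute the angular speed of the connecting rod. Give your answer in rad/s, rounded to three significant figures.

18.5

ω = 120 rad/s
The rod makes angle φ with the slider axis where L sinφ = r sinθ; differentiating, L cosφ·φ̇ = r ω cosθ.
L cosφ = √(L² − r² sin²θ) = 0.29429 m.
|ω_rod| = r ω |cosθ| / √(L² − r² sin²θ) = 0.0652·120·0.69466/0.29429 = 18.468 rad/s.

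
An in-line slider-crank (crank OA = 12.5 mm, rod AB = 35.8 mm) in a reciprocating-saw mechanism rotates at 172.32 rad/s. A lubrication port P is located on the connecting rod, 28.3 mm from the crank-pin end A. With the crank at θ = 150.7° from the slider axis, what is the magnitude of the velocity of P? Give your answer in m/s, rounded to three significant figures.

ω = 172.3 rad/s.  Crank-pin speed |V_A| = rω = 2.154 m/s, perpendicular to OA.
Rod angle: sinφ = −(r/L) sinθ ⇒ φ = -9.839°; ω_rod = −rω cosθ/√(L²−r²sin²θ) = +53.254 rad/s.
V_P = V_A + ω_rod × AP, with AP = 0.0283 m along the rod.
Components: V_Px = −rω sinθ − a·ω_rod·sinφ = -0.79661 m/s;  V_Py = rω cosθ + a·ω_rod·cosφ = -0.39353 m/s.
|V_P| = √(V_Px² + V_Py²) = 0.88851 m/s.

0.889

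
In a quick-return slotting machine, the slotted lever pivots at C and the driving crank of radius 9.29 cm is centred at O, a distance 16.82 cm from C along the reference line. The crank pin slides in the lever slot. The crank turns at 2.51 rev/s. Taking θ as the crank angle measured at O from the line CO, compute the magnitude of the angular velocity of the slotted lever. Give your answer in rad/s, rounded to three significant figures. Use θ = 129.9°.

ω = 15.77 rad/s (from 2.51 rev/s).
Crank pin A relative to C: A = (d + r cosθ, r sinθ); lever angle φ = atan2(r sinθ, d + r cosθ).
Differentiating tanφ: φ̇ = rω(d cosθ + r)/(d² + r² + 2dr cosθ).
d² + r² + 2dr cosθ = |CA|² = 0.0168753 m²;  d cosθ + r = -0.014992 m.
|ω_lever| = |0.0929·15.77·-0.014992| / 0.0168753 = 1.3016 rad/s.

1.30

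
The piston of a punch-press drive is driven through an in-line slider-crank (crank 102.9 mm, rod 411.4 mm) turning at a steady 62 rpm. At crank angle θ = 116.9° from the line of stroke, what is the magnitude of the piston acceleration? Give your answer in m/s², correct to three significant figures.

2.61

ω = 2π·62/60 = 6.493 rad/s
x(θ) = r cosθ + √(L² − r² sin²θ); with ω constant, a = ω²·d²x/dθ².
d²x/dθ² = −r cosθ − r²(cos2θ)/√u − r⁴ sin²2θ/(4u^{3/2}),  u = L² − r² sin²θ = 0.160829 m².
Substituting r = 0.1029 m, L = 0.4114 m, θ = 116.9°: d²x/dθ² = +0.061866 m.
a = ω²·d²x/dθ² = (6.493)²·(+0.061866) = +2.6079 m/s²;  |a| = 2.6079 m/s².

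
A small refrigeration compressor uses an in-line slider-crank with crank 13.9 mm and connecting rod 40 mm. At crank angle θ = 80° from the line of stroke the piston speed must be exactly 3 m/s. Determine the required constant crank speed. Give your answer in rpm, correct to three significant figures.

1970

For an in-line slider-crank, |v_piston| = rω|sinθ|·[1 + r cosθ/√(L² − r² sin²θ)].
With r = 0.0139 m, L = 0.04 m, θ = 80°: the bracketed kinematic factor |dx/dθ| = 0.014568 m.
ω = v/|dx/dθ| = 3/0.014568 = 205.93 rad/s.
N = 60ω/(2π) = 1966.5 rpm.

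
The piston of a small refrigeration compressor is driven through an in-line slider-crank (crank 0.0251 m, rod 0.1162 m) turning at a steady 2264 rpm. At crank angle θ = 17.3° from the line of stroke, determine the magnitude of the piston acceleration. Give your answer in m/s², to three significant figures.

1600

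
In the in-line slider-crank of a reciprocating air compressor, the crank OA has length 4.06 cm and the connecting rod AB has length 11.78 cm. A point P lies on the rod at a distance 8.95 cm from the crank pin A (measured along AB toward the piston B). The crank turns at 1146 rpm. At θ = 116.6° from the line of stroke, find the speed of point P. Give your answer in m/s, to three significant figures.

3.86

ω = 120 rad/s.  Crank-pin speed |V_A| = rω = 4.8724 m/s, perpendicular to OA.
Rod angle: sinφ = −(r/L) sinθ ⇒ φ = -17.949°; ω_rod = −rω cosθ/√(L²−r²sin²θ) = +19.467 rad/s.
V_P = V_A + ω_rod × AP, with AP = 0.0895 m along the rod.
Components: V_Px = −rω sinθ − a·ω_rod·sinφ = -3.8197 m/s;  V_Py = rω cosθ + a·ω_rod·cosφ = -0.52411 m/s.
|V_P| = √(V_Px² + V_Py²) = 3.8555 m/s.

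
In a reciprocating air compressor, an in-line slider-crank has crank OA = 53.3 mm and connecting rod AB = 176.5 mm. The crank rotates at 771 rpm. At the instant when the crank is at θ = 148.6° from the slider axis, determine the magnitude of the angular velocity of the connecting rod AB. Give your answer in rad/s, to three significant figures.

21.1

ω = 80.74 rad/s (converted from 771 rpm).
The rod makes angle φ with the slider axis where L sinφ = r sinθ; differentiating, L cosφ·φ̇ = r ω cosθ.
L cosφ = √(L² − r² sin²θ) = 0.1743 m.
|ω_rod| = r ω |cosθ| / √(L² − r² sin²θ) = 0.0533·80.74·0.85355/0.1743 = 21.074 rad/s.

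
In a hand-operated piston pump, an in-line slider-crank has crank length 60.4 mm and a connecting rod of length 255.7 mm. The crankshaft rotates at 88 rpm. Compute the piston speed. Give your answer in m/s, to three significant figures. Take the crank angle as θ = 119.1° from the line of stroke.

0.429

ω = 2π·88/60 = 9.215 rad/s
For an in-line slider-crank, x = r cosθ + √(L² − r² sin²θ), so v = −rω sinθ·[1 + r cosθ/√(L² − r² sin²θ)].
With r = 0.0604 m, L = 0.2557 m, θ = 119.1°: √(L² − r² sin²θ) = 0.25019 m.
v = −0.0604·9.215·0.87377·[1 + 0.0604·-0.48634/0.25019] = -0.42925 m/s.
|v| = 0.42925 m/s.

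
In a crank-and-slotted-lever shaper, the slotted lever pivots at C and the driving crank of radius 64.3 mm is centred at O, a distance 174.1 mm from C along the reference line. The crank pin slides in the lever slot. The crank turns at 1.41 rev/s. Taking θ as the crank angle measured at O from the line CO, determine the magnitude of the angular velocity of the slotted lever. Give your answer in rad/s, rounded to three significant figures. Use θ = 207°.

ω = 8.859 rad/s (from 1.41 rev/s).
Crank pin A relative to C: A = (d + r cosθ, r sinθ); lever angle φ = atan2(r sinθ, d + r cosθ).
Differentiating tanφ: φ̇ = rω(d cosθ + r)/(d² + r² + 2dr cosθ).
d² + r² + 2dr cosθ = |CA|² = 0.0144963 m²;  d cosθ + r = -0.090824 m.
|ω_lever| = |0.0643·8.859·-0.090824| / 0.0144963 = 3.5691 rad/s.

3.57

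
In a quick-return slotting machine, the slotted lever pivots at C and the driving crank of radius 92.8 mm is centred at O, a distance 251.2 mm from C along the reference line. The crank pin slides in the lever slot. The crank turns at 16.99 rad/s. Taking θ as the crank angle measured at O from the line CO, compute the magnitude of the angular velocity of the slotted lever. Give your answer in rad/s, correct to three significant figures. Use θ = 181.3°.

9.94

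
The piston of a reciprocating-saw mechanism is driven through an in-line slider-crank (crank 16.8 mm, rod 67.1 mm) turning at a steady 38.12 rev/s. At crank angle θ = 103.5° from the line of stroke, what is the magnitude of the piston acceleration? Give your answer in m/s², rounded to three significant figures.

446

ω = 2π·38.1 = 239.5 rad/s
x(θ) = r cosθ + √(L² − r² sin²θ); with ω constant, a = ω²·d²x/dθ².
d²x/dθ² = −r cosθ − r²(cos2θ)/√u − r⁴ sin²2θ/(4u^{3/2}),  u = L² − r² sin²θ = 0.00423555 m².
Substituting r = 0.0168 m, L = 0.0671 m, θ = 103.5°: d²x/dθ² = +0.0077711 m.
a = ω²·d²x/dθ² = (239.5)²·(+0.0077711) = +445.81 m/s²;  |a| = 445.81 m/s².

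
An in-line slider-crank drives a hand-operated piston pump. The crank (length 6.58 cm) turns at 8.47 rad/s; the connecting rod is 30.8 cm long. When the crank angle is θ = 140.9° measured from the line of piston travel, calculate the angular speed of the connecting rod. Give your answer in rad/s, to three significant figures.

ω = 8.47 rad/s
The rod makes angle φ with the slider axis where L sinφ = r sinθ; differentiating, L cosφ·φ̇ = r ω cosθ.
L cosφ = √(L² − r² sin²θ) = 0.30519 m.
|ω_rod| = r ω |cosθ| / √(L² − r² sin²θ) = 0.0658·8.47·0.77605/0.30519 = 1.4172 rad/s.

1.42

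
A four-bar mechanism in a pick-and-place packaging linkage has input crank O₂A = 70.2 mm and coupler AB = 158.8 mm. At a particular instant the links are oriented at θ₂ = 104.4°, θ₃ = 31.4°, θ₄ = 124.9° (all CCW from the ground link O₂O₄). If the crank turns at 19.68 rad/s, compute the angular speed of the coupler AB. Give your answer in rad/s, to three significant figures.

3.05

ω₂ = 19.68 rad/s
Differentiating the loop-closure r₂e^{iθ₂}+r₃e^{iθ₃}=r₁+r₄e^{iθ₄} gives r₂ω₂e^{iθ₂}+r₃ω₃e^{iθ₃}=r₄ω₄e^{iθ₄}.
Eliminating the other unknown: ω₃ = r₂ω₂ sin(θ₄−θ₂) / [r₃ sin(θ₃−θ₄)].
Numerator sine = +0.35021; denominator sine = -0.99813.
Result = 0.0702·19.68·(+0.35021) / (0.1588·(-0.99813)) = -3.0524 rad/s; magnitude 3.0524 rad/s.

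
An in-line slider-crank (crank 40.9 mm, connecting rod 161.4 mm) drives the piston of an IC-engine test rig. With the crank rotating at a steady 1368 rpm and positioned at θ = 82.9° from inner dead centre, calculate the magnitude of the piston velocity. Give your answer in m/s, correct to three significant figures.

ω = 2π·1368/60 = 143.3 rad/s
For an in-line slider-crank, x = r cosθ + √(L² − r² sin²θ), so v = −rω sinθ·[1 + r cosθ/√(L² − r² sin²θ)].
With r = 0.0409 m, L = 0.1614 m, θ = 82.9°: √(L² − r² sin²θ) = 0.15621 m.
v = −0.0409·143.3·0.99233·[1 + 0.0409·0.12360/0.15621] = -6.0024 m/s.
|v| = 6.0024 m/s.

6.00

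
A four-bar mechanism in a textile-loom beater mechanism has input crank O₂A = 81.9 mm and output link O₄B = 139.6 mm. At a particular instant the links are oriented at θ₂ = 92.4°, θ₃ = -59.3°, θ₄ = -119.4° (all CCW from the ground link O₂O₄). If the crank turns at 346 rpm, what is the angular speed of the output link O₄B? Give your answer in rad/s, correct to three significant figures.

ω₂ = 36.23 rad/s (from 346 rpm).
Differentiating the loop-closure r₂e^{iθ₂}+r₃e^{iθ₃}=r₁+r₄e^{iθ₄} gives r₂ω₂e^{iθ₂}+r₃ω₃e^{iθ₃}=r₄ω₄e^{iθ₄}.
Eliminating the other unknown: ω₄ = r₂ω₂ sin(θ₂−θ₃) / [r₄ sin(θ₄−θ₃)].
Numerator sine = +0.47409; denominator sine = -0.86690.
Result = 0.0819·36.23·(+0.47409) / (0.1396·(-0.86690)) = -11.625 rad/s; magnitude 11.625 rad/s.

11.6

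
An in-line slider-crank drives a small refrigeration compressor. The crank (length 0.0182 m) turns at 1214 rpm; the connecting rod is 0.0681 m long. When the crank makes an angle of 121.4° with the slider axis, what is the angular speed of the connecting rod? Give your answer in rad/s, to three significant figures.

ω = 127.1 rad/s (converted from 1214 rpm).
The rod makes angle φ with the slider axis where L sinφ = r sinθ; differentiating, L cosφ·φ̇ = r ω cosθ.
L cosφ = √(L² − r² sin²θ) = 0.066304 m.
|ω_rod| = r ω |cosθ| / √(L² − r² sin²θ) = 0.0182·127.1·0.52101/0.066304 = 18.181 rad/s.

18.2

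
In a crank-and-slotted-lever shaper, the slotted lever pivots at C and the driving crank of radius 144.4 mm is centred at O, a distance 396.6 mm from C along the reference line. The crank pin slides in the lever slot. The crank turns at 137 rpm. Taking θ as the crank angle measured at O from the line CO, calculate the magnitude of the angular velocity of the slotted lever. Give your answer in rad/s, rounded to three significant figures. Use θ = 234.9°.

ω = 14.35 rad/s (from 137 rpm).
Crank pin A relative to C: A = (d + r cosθ, r sinθ); lever angle φ = atan2(r sinθ, d + r cosθ).
Differentiating tanφ: φ̇ = rω(d cosθ + r)/(d² + r² + 2dr cosθ).
d² + r² + 2dr cosθ = |CA|² = 0.112283 m²;  d cosθ + r = -0.083647 m.
|ω_lever| = |0.1444·14.35·-0.083647| / 0.112283 = 1.5433 rad/s.

1.54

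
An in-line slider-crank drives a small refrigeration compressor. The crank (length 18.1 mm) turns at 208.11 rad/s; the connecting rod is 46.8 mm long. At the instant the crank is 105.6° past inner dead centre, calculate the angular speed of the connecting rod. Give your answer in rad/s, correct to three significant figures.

ω = 208.1 rad/s
The rod makes angle φ with the slider axis where L sinφ = r sinθ; differentiating, L cosφ·φ̇ = r ω cosθ.
L cosφ = √(L² − r² sin²θ) = 0.043432 m.
|ω_rod| = r ω |cosθ| / √(L² − r² sin²θ) = 0.0181·208.1·0.26892/0.043432 = 23.323 rad/s.

23.3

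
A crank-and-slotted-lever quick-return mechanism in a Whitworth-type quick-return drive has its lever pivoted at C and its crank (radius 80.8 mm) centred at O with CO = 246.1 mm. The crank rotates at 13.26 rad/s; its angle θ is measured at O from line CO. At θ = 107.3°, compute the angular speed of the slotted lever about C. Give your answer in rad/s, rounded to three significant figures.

0.148

ω = 13.26 rad/s
Crank pin A relative to C: A = (d + r cosθ, r sinθ); lever angle φ = atan2(r sinθ, d + r cosθ).
Differentiating tanφ: φ̇ = rω(d cosθ + r)/(d² + r² + 2dr cosθ).
d² + r² + 2dr cosθ = |CA|² = 0.0552673 m²;  d cosθ + r = +0.007616 m.
|ω_lever| = |0.0808·13.26·+0.007616| / 0.0552673 = 0.14764 rad/s.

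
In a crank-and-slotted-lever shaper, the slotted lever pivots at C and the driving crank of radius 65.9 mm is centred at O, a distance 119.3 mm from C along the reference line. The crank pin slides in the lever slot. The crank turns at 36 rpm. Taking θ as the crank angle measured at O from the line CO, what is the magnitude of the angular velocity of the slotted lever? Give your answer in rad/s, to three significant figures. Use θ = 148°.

1.67

ω = 3.77 rad/s (from 36 rpm).
Crank pin A relative to C: A = (d + r cosθ, r sinθ); lever angle φ = atan2(r sinθ, d + r cosθ).
Differentiating tanφ: φ̇ = rω(d cosθ + r)/(d² + r² + 2dr cosθ).
d² + r² + 2dr cosθ = |CA|² = 0.00524081 m²;  d cosθ + r = -0.035272 m.
|ω_lever| = |0.0659·3.77·-0.035272| / 0.00524081 = 1.6721 rad/s.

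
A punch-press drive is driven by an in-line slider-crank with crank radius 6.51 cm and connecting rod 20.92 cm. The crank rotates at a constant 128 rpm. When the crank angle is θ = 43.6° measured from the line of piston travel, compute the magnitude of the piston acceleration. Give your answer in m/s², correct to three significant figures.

8.75

ω = 2π·128/60 = 13.4 rad/s
x(θ) = r cosθ + √(L² − r² sin²θ); with ω constant, a = ω²·d²x/dθ².
d²x/dθ² = −r cosθ − r²(cos2θ)/√u − r⁴ sin²2θ/(4u^{3/2}),  u = L² − r² sin²θ = 0.0417491 m².
Substituting r = 0.0651 m, L = 0.2092 m, θ = 43.6°: d²x/dθ² = -0.048682 m.
a = ω²·d²x/dθ² = (13.4)²·(-0.048682) = -8.7467 m/s²;  |a| = 8.7467 m/s².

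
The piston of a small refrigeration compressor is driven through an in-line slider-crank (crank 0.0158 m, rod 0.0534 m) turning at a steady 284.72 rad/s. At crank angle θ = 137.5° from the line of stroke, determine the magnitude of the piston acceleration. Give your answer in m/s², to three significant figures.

ω = 284.7 rad/s
x(θ) = r cosθ + √(L² − r² sin²θ); with ω constant, a = ω²·d²x/dθ².
d²x/dθ² = −r cosθ − r²(cos2θ)/√u − r⁴ sin²2θ/(4u^{3/2}),  u = L² − r² sin²θ = 0.00273762 m².
Substituting r = 0.0158 m, L = 0.0534 m, θ = 137.5°: d²x/dθ² = +0.011125 m.
a = ω²·d²x/dθ² = (284.7)²·(+0.011125) = +901.87 m/s²;  |a| = 901.87 m/s².

902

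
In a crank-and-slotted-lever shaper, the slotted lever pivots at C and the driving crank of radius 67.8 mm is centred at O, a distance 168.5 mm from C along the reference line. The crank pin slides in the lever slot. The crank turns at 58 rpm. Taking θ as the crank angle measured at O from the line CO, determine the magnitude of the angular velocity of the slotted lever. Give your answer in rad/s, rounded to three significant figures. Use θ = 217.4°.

1.83

ω = 6.074 rad/s (from 58 rpm).
Crank pin A relative to C: A = (d + r cosθ, r sinθ); lever angle φ = atan2(r sinθ, d + r cosθ).
Differentiating tanφ: φ̇ = rω(d cosθ + r)/(d² + r² + 2dr cosθ).
d² + r² + 2dr cosθ = |CA|² = 0.0148378 m²;  d cosθ + r = -0.066059 m.
|ω_lever| = |0.0678·6.074·-0.066059| / 0.0148378 = 1.8334 rad/s.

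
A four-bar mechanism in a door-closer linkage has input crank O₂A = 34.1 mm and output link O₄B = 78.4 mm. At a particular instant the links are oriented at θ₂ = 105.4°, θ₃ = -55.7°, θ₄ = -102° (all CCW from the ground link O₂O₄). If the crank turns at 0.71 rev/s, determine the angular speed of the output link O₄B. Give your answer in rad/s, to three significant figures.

0.869

ω₂ = 4.461 rad/s (from 0.71 rev/s).
Differentiating the loop-closure r₂e^{iθ₂}+r₃e^{iθ₃}=r₁+r₄e^{iθ₄} gives r₂ω₂e^{iθ₂}+r₃ω₃e^{iθ₃}=r₄ω₄e^{iθ₄}.
Eliminating the other unknown: ω₄ = r₂ω₂ sin(θ₂−θ₃) / [r₄ sin(θ₄−θ₃)].
Numerator sine = +0.32392; denominator sine = -0.72297.
Result = 0.0341·4.461·(+0.32392) / (0.0784·(-0.72297)) = -0.86935 rad/s; magnitude 0.86935 rad/s.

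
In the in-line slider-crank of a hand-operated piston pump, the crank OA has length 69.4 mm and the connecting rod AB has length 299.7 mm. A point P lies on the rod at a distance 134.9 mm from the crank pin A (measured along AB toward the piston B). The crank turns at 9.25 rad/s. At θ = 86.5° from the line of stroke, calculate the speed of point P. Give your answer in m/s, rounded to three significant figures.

0.645

ω = 9.25 rad/s.  Crank-pin speed |V_A| = rω = 0.64195 m/s, perpendicular to OA.
Rod angle: sinφ = −(r/L) sinθ ⇒ φ = -13.364°; ω_rod = −rω cosθ/√(L²−r²sin²θ) = -0.1344 rad/s.
V_P = V_A + ω_rod × AP, with AP = 0.1349 m along the rod.
Components: V_Px = −rω sinθ − a·ω_rod·sinφ = -0.64494 m/s;  V_Py = rω cosθ + a·ω_rod·cosφ = +0.02155 m/s.
|V_P| = √(V_Px² + V_Py²) = 0.6453 m/s.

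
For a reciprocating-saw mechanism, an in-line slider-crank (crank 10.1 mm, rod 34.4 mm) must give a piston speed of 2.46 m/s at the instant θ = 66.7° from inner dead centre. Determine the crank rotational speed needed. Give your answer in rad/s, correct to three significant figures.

237

For an in-line slider-crank, |v_piston| = rω|sinθ|·[1 + r cosθ/√(L² − r² sin²θ)].
With r = 0.0101 m, L = 0.0344 m, θ = 66.7°: the bracketed kinematic factor |dx/dθ| = 0.010395 m.
ω = v/|dx/dθ| = 2.46/0.010395 = 236.65 rad/s.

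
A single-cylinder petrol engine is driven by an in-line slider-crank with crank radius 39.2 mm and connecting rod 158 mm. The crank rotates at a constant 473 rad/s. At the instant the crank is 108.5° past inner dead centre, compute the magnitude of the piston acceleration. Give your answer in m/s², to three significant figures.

ω = 473 rad/s
x(θ) = r cosθ + √(L² − r² sin²θ); with ω constant, a = ω²·d²x/dθ².
d²x/dθ² = −r cosθ − r²(cos2θ)/√u − r⁴ sin²2θ/(4u^{3/2}),  u = L² − r² sin²θ = 0.0235821 m².
Substituting r = 0.0392 m, L = 0.158 m, θ = 108.5°: d²x/dθ² = +0.020371 m.
a = ω²·d²x/dθ² = (473)²·(+0.020371) = +4557.5 m/s²;  |a| = 4557.5 m/s².

4560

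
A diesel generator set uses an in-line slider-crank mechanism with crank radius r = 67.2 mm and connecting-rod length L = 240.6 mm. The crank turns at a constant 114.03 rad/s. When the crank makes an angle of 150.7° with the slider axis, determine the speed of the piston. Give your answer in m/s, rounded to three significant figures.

ω = 114 rad/s
For an in-line slider-crank, x = r cosθ + √(L² − r² sin²θ), so v = −rω sinθ·[1 + r cosθ/√(L² − r² sin²θ)].
With r = 0.0672 m, L = 0.2406 m, θ = 150.7°: √(L² − r² sin²θ) = 0.23834 m.
v = −0.0672·114·0.48938·[1 + 0.0672·-0.87207/0.23834] = -2.828 m/s.
|v| = 2.828 m/s.

2.83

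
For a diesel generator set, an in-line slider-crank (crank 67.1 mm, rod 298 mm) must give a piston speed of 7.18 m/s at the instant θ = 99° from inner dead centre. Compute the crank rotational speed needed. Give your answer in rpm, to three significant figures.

1070

For an in-line slider-crank, |v_piston| = rω|sinθ|·[1 + r cosθ/√(L² − r² sin²θ)].
With r = 0.0671 m, L = 0.298 m, θ = 99°: the bracketed kinematic factor |dx/dθ| = 0.063879 m.
ω = v/|dx/dθ| = 7.18/0.063879 = 112.4 rad/s.
N = 60ω/(2π) = 1073.3 rpm.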